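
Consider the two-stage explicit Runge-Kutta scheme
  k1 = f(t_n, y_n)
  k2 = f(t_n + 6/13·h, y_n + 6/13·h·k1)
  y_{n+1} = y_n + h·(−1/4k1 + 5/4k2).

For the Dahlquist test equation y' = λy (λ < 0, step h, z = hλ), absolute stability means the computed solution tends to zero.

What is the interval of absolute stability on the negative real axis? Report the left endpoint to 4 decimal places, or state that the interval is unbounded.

z∈(-1.7333,0).

Set f=λy, z=hλ:
  k1=λy_n ⇒ h·k1=z·y_n;  k2=λ(1+6/13z)y_n ⇒ h·k2=z(1+6/13z)y_n
  y_{n+1}/y_n = 1 − 1/4z + 5/4z(1+6/13z) = 1 + z + 15/26z²
  ⇒ R(z) = 1 + z + 15/26z².

Solve |R(x)|<1 on ℝ⁻.
x=-0.9: |R|=0.5673
R=1: x+15/26x²=0 ⇒ x=−26/15=-1.7333; min R=1−1/(4·15/26)=0.5667>−1
Confirm numerically:
  x=-1.708: |R|=0.97504 <1
  x=-1.626: |R|=0.89931 <1
  x=-1.184: |R|=0.62476 <1
  x=-0.802: |R|=0.56908 <1
  x=-2.274: |R|=1.70931 >1
  x=-2.182: |R|=1.56480 >1
Interval (-1.7333, 0).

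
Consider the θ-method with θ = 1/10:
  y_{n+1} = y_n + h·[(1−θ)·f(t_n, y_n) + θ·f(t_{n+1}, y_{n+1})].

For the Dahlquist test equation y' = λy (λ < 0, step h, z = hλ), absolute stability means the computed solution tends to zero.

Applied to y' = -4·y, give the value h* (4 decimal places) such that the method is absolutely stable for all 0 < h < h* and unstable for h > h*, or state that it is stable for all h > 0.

(-2.5000,0); λ=-4 ⇒ h* = (5/2)/4 = 0.6250.

Test eqn y'=λy, z=hλ:
  y_{n+1} = y_n + z·[9/10·y_n + 1/10·y_{n+1}] ⇒ (1 − 1/10z)y_{n+1} = (1 + 9/10z)y_n
  R(z) = (1 + 9/10z)/(1 − 1/10z).

Solve |R(x)|<1 on ℝ⁻.
x=-1.16: |R|=0.0394
R=−1: 1+9/10x = −1+1/10x ⇒ -4/5x=2 ⇒ x=2/(-4/5)=-2.5000
Confirm numerically:
  x=-1.894: |R|=0.59240 <1
  x=-1.479: |R|=0.28844 <1
  x=-1.417: |R|=0.24113 <1
  x=-2.970: |R|=1.28990 >1
  x=-2.861: |R|=1.22455 >1
Stable set (-2.5000, 0).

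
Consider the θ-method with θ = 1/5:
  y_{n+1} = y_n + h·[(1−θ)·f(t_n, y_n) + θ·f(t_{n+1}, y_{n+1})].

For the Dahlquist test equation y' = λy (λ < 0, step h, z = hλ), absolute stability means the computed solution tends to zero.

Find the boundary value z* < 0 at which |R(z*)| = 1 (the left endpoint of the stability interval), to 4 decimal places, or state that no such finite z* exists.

Test eqn y'=λy, z=hλ:
  y_{n+1} = y_n + z·[4/5·y_n + 1/5·y_{n+1}] ⇒ (1 − 1/5z)y_{n+1} = (1 + 4/5z)y_n
  Hence R(z) = (1 + 4/5z)/(1 − 1/5z).

Boundary: |R(x)|=1, x<0.
x=-1.4: |R|=0.0937
R=−1: 1+4/5x = −1+1/5x ⇒ -3/5x=2 ⇒ x=2/(-3/5)=-3.3333
Confirm numerically:
  x=-2.633: |R|=0.72475 <1
  x=-2.437: |R|=0.63843 <1
  x=-2.335: |R|=0.59168 <1
  x=-3.817: |R|=1.16457 >1
  x=-3.731: |R|=1.13664 >1
  x=-3.419: |R|=1.03053 >1
Interval (-3.3333, 0).

left endpoint -3.3333.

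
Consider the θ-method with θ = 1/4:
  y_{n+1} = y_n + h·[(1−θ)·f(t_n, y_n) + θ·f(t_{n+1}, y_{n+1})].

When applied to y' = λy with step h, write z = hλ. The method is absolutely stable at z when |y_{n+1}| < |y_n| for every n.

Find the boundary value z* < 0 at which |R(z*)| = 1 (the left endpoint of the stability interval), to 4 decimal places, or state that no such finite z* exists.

left endpoint -4.0000.

On y'=λy, z=hλ:
  y_{n+1} = y_n + z·[3/4·y_n + 1/4·y_{n+1}] ⇒ (1 − 1/4z)y_{n+1} = (1 + 3/4z)y_n
  R(z) = (1 + 3/4z)/(1 − 1/4z).

Solve |R(x)|<1 on ℝ⁻.
x=-0.87: |R|=0.2854
R=−1: 1+3/4x = −1+1/4x ⇒ -1/2x=2 ⇒ x=2/(-1/2)=-4.0000
Confirm numerically:
  x=-3.273: |R|=0.80008 <1
  x=-3.201: |R|=0.77809 <1
  x=-3.035: |R|=0.72566 <1
  x=-1.948: |R|=0.31002 <1
  x=-4.047: |R|=1.01168 >1
  x=-4.036: |R|=1.00896 >1
Interval (-4.0000, 0).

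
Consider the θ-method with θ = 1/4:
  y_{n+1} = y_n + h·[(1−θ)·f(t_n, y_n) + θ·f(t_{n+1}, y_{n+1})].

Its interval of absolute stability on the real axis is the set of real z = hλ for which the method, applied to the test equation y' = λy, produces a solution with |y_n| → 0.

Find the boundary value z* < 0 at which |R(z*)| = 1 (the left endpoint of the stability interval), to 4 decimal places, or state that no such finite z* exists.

On y'=λy, z=hλ:
  y_{n+1} = y_n + z·[3/4·y_n + 1/4·y_{n+1}] ⇒ (1 − 1/4z)y_{n+1} = (1 + 3/4z)y_n
  ⇒ R(z) = (1 + 3/4z)/(1 − 1/4z).

Solve |R(x)|<1 on ℝ⁻.
x=-0.75: |R|=0.3684
R=−1: 1+3/4x = −1+1/4x ⇒ -1/2x=2 ⇒ x=2/(-1/2)=-4.0000
Confirm numerically:
  x=-3.544: |R|=0.87911 <1
  x=-1.739: |R|=0.21206 <1
  x=-1.645: |R|=0.16563 <1
  x=-4.365: |R|=1.08727 >1
  x=-4.066: |R|=1.01636 >1
So |R|<1 on (-4.0000, 0).

left endpoint -4.0000.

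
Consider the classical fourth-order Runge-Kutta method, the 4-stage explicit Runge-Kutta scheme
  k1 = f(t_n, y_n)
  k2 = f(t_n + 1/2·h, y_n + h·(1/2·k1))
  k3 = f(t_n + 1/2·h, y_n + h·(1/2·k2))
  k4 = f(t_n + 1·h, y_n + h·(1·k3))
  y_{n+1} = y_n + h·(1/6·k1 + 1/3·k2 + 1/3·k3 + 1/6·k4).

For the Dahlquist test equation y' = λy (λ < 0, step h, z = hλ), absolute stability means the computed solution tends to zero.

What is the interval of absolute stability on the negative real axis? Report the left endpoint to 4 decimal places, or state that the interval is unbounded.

Test eqn y'=λy, z=hλ:
  order 4, 4-stage ⇒ R(z)=1+z+z^2/2+z^3/6+z^4/24
  (e.g. R(-0.56)=0.57163, |R|=0.57163)

Need |R(x)|<1, x<0.
x=-0.56: |R|=0.5716
|R(-2.91)|=1.2049 |R(-2.36)|=0.5266 |R(-1.82)|=0.2886
Bisect:
  x_lo=-3.4550 |R|=2.5768  x_hi=-0.2055 |R|=0.8142
  mid=-1.83026 |R|=0.29038 →hi
  mid=-2.64261 |R|=0.80534 →hi
  mid=-3.04879 |R|=1.47559 →lo
  mid=-2.84570 |R|=1.09496 →lo
  mid=-2.74415 |R|=0.93972 →hi
  mid=-2.79493 |R|=1.01462 →lo
  mid=-2.76954 |R|=0.97651 →hi
  mid=-2.78223 |R|=0.99539 →hi
  ...
  [-2.78541,-2.78521] ⇒ x*=-2.7853
So |R|<1 on (-2.7853, 0).

z∈(-2.7853,0).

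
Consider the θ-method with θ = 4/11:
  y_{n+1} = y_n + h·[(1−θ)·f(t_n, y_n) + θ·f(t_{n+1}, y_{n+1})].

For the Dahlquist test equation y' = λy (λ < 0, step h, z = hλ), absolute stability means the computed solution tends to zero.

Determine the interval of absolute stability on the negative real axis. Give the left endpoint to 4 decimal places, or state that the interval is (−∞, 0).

z∈(-7.3333,0).

Set f=λy, z=hλ:
  y_{n+1} = y_n + z·[7/11·y_n + 4/11·y_{n+1}] ⇒ (1 − 4/11z)y_{n+1} = (1 + 7/11z)y_n
  R(z) = (1 + 7/11z)/(1 − 4/11z).

Boundary: |R(x)|=1, x<0.
x=-1.69: |R|=0.0467
R=−1: 1+7/11x = −1+4/11x ⇒ -3/11x=2 ⇒ x=2/(-3/11)=-7.3333
Confirm numerically:
  x=-5.624: |R|=0.84691 <1
  x=-4.156: |R|=0.65494 <1
  x=-3.489: |R|=0.53787 <1
  x=-2.979: |R|=0.42996 <1
  x=-7.773: |R|=1.03134 >1
  x=-7.501: |R|=1.01227 >1
  x=-7.386: |R|=1.00390 >1
Interval (-7.3333, 0).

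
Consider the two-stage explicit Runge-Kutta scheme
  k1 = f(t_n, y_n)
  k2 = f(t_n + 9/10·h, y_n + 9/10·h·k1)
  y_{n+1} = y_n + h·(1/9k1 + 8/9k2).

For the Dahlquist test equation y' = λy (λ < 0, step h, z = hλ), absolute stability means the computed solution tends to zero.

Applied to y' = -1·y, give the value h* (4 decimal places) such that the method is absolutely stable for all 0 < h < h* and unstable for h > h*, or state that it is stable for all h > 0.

On y'=λy, z=hλ:
  k1=λy_n ⇒ h·k1=z·y_n;  k2=λ(1+9/10z)y_n ⇒ h·k2=z(1+9/10z)y_n
  y_{n+1}/y_n = 1 + 1/9z + 8/9z(1+9/10z) = 1 + z + 4/5z²
  so R(z) = 1 + z + 4/5z².

Boundary: |R(x)|=1, x<0.
x=-1.31: |R|=1.0629
R=1: x+4/5x²=0 ⇒ x=−5/4=-1.2500; min R=1−1/(4·4/5)=0.6875>−1
Confirm numerically:
  x=-1.153: |R|=0.91053 <1
  x=-1.143: |R|=0.90216 <1
  x=-1.087: |R|=0.85826 <1
  x=-0.562: |R|=0.69068 <1
  x=-1.821: |R|=1.83183 >1
  x=-1.461: |R|=1.24662 >1
Interval (-1.2500, 0).

(-1.2500,0); λ=-1 ⇒ h* = (5/4)/1 = 1.2500.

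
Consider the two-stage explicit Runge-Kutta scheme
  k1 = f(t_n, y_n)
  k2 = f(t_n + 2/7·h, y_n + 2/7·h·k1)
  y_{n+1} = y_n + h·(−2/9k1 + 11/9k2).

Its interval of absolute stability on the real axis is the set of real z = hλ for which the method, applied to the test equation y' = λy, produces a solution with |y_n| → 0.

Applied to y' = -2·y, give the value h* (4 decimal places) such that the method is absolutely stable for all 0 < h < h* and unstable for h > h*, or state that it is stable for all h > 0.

On y'=λy, z=hλ:
  k1=λy_n ⇒ h·k1=z·y_n;  k2=λ(1+2/7z)y_n ⇒ h·k2=z(1+2/7z)y_n
  y_{n+1}/y_n = 1 − 2/9z + 11/9z(1+2/7z) = 1 + z + 22/63z²
  so R(z) = 1 + z + 22/63z².

Find x<0 with |R(x)|<1.
x=-0.43: |R|=0.6346
R=1: x+22/63x²=0 ⇒ x=−63/22=-2.8636; min R=1−1/(4·22/63)=0.2841>−1
Confirm numerically:
  x=-2.276: |R|=0.53295 <1
  x=-2.183: |R|=0.48114 <1
  x=-2.134: |R|=0.45627 <1
  x=-1.329: |R|=0.28778 <1
  x=-3.222: |R|=1.40321 >1
  x=-3.085: |R|=1.23848 >1
Stable set (-2.8636, 0).

(-2.8636,0); λ=-2 ⇒ h* = (63/22)/2 = 1.4318.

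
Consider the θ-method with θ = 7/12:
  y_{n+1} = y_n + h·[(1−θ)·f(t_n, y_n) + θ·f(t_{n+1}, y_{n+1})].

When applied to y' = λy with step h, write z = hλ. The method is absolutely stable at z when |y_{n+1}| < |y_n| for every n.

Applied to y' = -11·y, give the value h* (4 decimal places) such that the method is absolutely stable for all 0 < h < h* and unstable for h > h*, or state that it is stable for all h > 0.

(−∞, 0) — no finite endpoint. Any h>0 works for λ=-11.

Set f=λy, z=hλ:
  y_{n+1} = y_n + z·[5/12·y_n + 7/12·y_{n+1}] ⇒ (1 − 7/12z)y_{n+1} = (1 + 5/12z)y_n
  R(z) = (1 + 5/12z)/(1 − 7/12z).

Find x<0 with |R(x)|<1.
x=-1.41: |R|=0.2263
x=-2: |R|=0.0769
x=-10: |R|=0.4634
x=-100: |R|=0.6854
θ=7/12≥1/2 ⇒ |1+5/12x|<|1−7/12x| ∀x<0 ⇒ interval (−∞,0).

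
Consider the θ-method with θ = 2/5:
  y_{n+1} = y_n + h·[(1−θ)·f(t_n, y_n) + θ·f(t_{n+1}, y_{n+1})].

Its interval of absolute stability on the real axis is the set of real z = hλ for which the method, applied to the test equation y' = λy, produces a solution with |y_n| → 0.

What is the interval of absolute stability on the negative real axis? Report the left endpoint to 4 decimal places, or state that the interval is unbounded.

(-10.0000, 0).

Test eqn y'=λy, z=hλ:
  y_{n+1} = y_n + z·[3/5·y_n + 2/5·y_{n+1}] ⇒ (1 − 2/5z)y_{n+1} = (1 + 3/5z)y_n
  so R(z) = (1 + 3/5z)/(1 − 2/5z).

Need |R(x)|<1, x<0.
x=-0.54: |R|=0.5559
R=−1: 1+3/5x = −1+2/5x ⇒ -1/5x=2 ⇒ x=2/(-1/5)=-10.0000
Confirm numerically:
  x=-7.661: |R|=0.88490 <1
  x=-5.266: |R|=0.69521 <1
  x=-4.740: |R|=0.63674 <1
  x=-10.410: |R|=1.01588 >1
  x=-10.339: |R|=1.01320 >1
  x=-10.209: |R|=1.00822 >1
Interval (-10.0000, 0).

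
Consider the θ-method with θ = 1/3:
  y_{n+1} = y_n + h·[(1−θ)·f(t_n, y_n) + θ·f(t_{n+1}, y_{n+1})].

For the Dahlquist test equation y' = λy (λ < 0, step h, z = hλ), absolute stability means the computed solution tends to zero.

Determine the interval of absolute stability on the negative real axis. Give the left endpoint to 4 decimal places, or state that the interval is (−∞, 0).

On y'=λy, z=hλ:
  y_{n+1} = y_n + z·[2/3·y_n + 1/3·y_{n+1}] ⇒ (1 − 1/3z)y_{n+1} = (1 + 2/3z)y_n
  so R(z) = (1 + 2/3z)/(1 − 1/3z).

Boundary: |R(x)|=1, x<0.
x=-0.96: |R|=0.2727
R=−1: 1+2/3x = −1+1/3x ⇒ -1/3x=2 ⇒ x=2/(-1/3)=-6.0000
Confirm numerically:
  x=-5.769: |R|=0.97366 <1
  x=-5.587: |R|=0.95190 <1
  x=-3.747: |R|=0.66607 <1
  x=-3.606: |R|=0.63760 <1
  x=-6.533: |R|=1.05591 >1
  x=-6.334: |R|=1.03578 >1
  x=-6.143: |R|=1.01564 >1
Stable set (-6.0000, 0).

(-6.0000, 0).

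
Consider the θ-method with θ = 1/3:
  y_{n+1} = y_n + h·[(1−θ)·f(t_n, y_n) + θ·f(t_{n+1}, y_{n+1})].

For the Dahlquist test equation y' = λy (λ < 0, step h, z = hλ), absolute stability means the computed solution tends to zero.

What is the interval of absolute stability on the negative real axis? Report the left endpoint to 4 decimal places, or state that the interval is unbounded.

With y'=λy (z=hλ):
  y_{n+1} = y_n + z·[2/3·y_n + 1/3·y_{n+1}] ⇒ (1 − 1/3z)y_{n+1} = (1 + 2/3z)y_n
  ⇒ R(z) = (1 + 2/3z)/(1 − 1/3z).

Find x<0 with |R(x)|<1.
x=-0.65: |R|=0.4658
R=−1: 1+2/3x = −1+1/3x ⇒ -1/3x=2 ⇒ x=2/(-1/3)=-6.0000
Confirm numerically:
  x=-5.777: |R|=0.97459 <1
  x=-5.388: |R|=0.92704 <1
  x=-3.402: |R|=0.59419 <1
  x=-6.490: |R|=1.05163 >1
  x=-6.314: |R|=1.03371 >1
Interval (-6.0000, 0).

(-6.0000, 0).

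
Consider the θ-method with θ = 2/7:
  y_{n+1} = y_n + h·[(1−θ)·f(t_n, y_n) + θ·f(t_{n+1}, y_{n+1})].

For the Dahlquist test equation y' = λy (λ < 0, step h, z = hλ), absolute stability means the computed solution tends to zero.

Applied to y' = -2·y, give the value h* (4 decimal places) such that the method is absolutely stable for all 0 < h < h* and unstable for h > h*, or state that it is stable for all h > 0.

Set f=λy, z=hλ:
  y_{n+1} = y_n + z·[5/7·y_n + 2/7·y_{n+1}] ⇒ (1 − 2/7z)y_{n+1} = (1 + 5/7z)y_n
  R(z) = (1 + 5/7z)/(1 − 2/7z).

Find x<0 with |R(x)|<1.
x=-0.66: |R|=0.4447
R=−1: 1+5/7x = −1+2/7x ⇒ -3/7x=2 ⇒ x=2/(-3/7)=-4.6667
Confirm numerically:
  x=-3.497: |R|=0.74925 <1
  x=-3.097: |R|=0.64310 <1
  x=-2.916: |R|=0.59071 <1
  x=-2.272: |R|=0.37769 <1
  x=-4.839: |R|=1.03100 >1
  x=-4.729: |R|=1.01136 >1
Stable set (-4.6667, 0).

(-4.6667,0); λ=-2 ⇒ h* = (14/3)/2 = 2.3333.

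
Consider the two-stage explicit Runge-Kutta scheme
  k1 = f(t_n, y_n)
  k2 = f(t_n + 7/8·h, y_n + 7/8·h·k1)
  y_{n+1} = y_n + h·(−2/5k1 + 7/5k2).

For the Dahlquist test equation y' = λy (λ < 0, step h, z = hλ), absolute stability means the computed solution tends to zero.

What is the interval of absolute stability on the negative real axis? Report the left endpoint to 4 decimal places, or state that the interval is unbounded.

Set f=λy, z=hλ:
  k1=λy_n ⇒ h·k1=z·y_n;  k2=λ(1+7/8z)y_n ⇒ h·k2=z(1+7/8z)y_n
  y_{n+1}/y_n = 1 − 2/5z + 7/5z(1+7/8z) = 1 + z + 49/40z²
  so R(z) = 1 + z + 49/40z².

Boundary: |R(x)|=1, x<0.
x=-1.37: |R|=1.9292
R=1: x+49/40x²=0 ⇒ x=−40/49=-0.8163; min R=1−1/(4·49/40)=0.7959>−1
Confirm numerically:
  x=-0.706: |R|=0.90458 <1
  x=-0.641: |R|=0.86233 <1
  x=-0.531: |R|=0.81440 <1
  x=-1.321: |R|=1.81668 >1
  x=-1.070: |R|=1.33250 >1
  x=-0.851: |R|=1.03615 >1
So |R|<1 on (-0.8163, 0).

z∈(-0.8163,0).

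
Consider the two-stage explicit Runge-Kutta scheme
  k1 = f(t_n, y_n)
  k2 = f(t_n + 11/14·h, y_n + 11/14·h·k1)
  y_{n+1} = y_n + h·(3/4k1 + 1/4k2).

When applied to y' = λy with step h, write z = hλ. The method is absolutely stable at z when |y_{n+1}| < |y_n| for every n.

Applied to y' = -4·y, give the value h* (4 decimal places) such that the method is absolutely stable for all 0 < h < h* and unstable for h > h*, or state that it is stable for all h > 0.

(-5.0909,0); λ=-4 ⇒ h* = (56/11)/4 = 1.2727.

On y'=λy, z=hλ:
  k1=λy_n ⇒ h·k1=z·y_n;  k2=λ(1+11/14z)y_n ⇒ h·k2=z(1+11/14z)y_n
  y_{n+1}/y_n = 1 + 3/4z + 1/4z(1+11/14z) = 1 + z + 11/56z²
  R(z) = 1 + z + 11/56z².

Boundary: |R(x)|=1, x<0.
x=-1.23: |R|=0.0672
R=1: x+11/56x²=0 ⇒ x=−56/11=-5.0909; min R=1−1/(4·11/56)=-0.2727>−1
Confirm numerically:
  x=-5.013: |R|=0.92328 <1
  x=-4.726: |R|=0.66125 <1
  x=-4.175: |R|=0.24887 <1
  x=-5.535: |R|=1.48283 >1
  x=-5.157: |R|=1.06695 >1
Interval (-5.0909, 0).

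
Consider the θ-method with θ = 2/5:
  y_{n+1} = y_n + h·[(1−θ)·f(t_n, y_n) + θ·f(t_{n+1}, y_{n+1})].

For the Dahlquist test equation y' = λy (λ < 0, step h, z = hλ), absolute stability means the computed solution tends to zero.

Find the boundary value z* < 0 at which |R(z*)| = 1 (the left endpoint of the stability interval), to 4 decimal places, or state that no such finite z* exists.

Test eqn y'=λy, z=hλ:
  y_{n+1} = y_n + z·[3/5·y_n + 2/5·y_{n+1}] ⇒ (1 − 2/5z)y_{n+1} = (1 + 3/5z)y_n
  Hence R(z) = (1 + 3/5z)/(1 − 2/5z).

Find x<0 with |R(x)|<1.
x=-0.49: |R|=0.5903
R=−1: 1+3/5x = −1+2/5x ⇒ -1/5x=2 ⇒ x=2/(-1/5)=-10.0000
Confirm numerically:
  x=-9.611: |R|=0.98394 <1
  x=-9.486: |R|=0.97856 <1
  x=-9.472: |R|=0.97795 <1
  x=-8.906: |R|=0.95204 <1
  x=-10.351: |R|=1.01366 >1
  x=-10.207: |R|=1.00815 >1
Stable set (-10.0000, 0).

z* = -10.0000.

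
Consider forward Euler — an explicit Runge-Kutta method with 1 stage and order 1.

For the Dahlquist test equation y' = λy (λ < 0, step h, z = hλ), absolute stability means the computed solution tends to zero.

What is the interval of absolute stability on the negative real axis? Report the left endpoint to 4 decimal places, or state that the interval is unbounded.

Test eqn y'=λy, z=hλ:
  order 1, 1-stage ⇒ R(z)=1+z
  (e.g. R(-1.45)=-0.45000, |R|=0.45000)

Boundary: |R(x)|=1, x<0.
x=-1.45: |R|=0.4500
|R(-2.13)|=1.1300 |R(-1.03)|=0.0300 |R(-1.02)|=0.0200
Bisect:
  x_lo=-2.8444 |R|=1.8444  x_hi=-0.3107 |R|=0.6893
  mid=-1.57756 |R|=0.57756 →hi
  mid=-2.21097 |R|=1.21097 →lo
  mid=-1.89426 |R|=0.89426 →hi
  mid=-2.05262 |R|=1.05262 →lo
  mid=-1.97344 |R|=0.97344 →hi
  mid=-2.01303 |R|=1.01303 →lo
  mid=-1.99323 |R|=0.99323 →hi
  mid=-2.00313 |R|=1.00313 →lo
  mid=-1.99818 |R|=0.99818 →hi
  mid=-2.00066 |R|=1.00066 →lo
  ...
  [-2.00004,-1.99988] ⇒ x*=-2.0000
Interval (-2.0000, 0).

z∈(-2.0000,0).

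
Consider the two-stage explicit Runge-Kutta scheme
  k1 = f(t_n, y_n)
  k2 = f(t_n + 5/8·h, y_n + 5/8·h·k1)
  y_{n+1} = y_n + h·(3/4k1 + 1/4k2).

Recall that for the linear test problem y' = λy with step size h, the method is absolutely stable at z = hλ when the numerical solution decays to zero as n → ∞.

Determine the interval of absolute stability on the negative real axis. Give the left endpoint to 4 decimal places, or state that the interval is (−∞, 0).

With y'=λy (z=hλ):
  k1=λy_n ⇒ h·k1=z·y_n;  k2=λ(1+5/8z)y_n ⇒ h·k2=z(1+5/8z)y_n
  y_{n+1}/y_n = 1 + 3/4z + 1/4z(1+5/8z) = 1 + z + 5/32z²
  Hence R(z) = 1 + z + 5/32z².

Need |R(x)|<1, x<0.
x=-0.56: |R|=0.4890
R=1: x+5/32x²=0 ⇒ x=−32/5=-6.4000; min R=1−1/(4·5/32)=-0.6000>−1
Confirm numerically:
  x=-5.524: |R|=0.24390 <1
  x=-4.009: |R|=0.49774 <1
  x=-3.846: |R|=0.53479 <1
  x=-2.806: |R|=0.57574 <1
  x=-6.985: |R|=1.63847 >1
  x=-6.811: |R|=1.43739 >1
  x=-6.448: |R|=1.04836 >1
Interval (-6.4000, 0).

(-6.4000, 0).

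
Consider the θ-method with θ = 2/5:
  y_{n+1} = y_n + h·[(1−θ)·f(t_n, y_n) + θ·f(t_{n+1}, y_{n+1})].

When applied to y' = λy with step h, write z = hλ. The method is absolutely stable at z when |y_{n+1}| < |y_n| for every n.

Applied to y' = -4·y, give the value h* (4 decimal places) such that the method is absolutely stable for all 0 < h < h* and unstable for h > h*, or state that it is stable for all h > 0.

On y'=λy, z=hλ:
  y_{n+1} = y_n + z·[3/5·y_n + 2/5·y_{n+1}] ⇒ (1 − 2/5z)y_{n+1} = (1 + 3/5z)y_n
  R(z) = (1 + 3/5z)/(1 − 2/5z).

Boundary: |R(x)|=1, x<0.
x=-1.41: |R|=0.0985
R=−1: 1+3/5x = −1+2/5x ⇒ -1/5x=2 ⇒ x=2/(-1/5)=-10.0000
Confirm numerically:
  x=-8.194: |R|=0.91556 <1
  x=-6.411: |R|=0.79862 <1
  x=-5.439: |R|=0.71275 <1
  x=-10.280: |R|=1.01095 >1
  x=-10.056: |R|=1.00223 >1
Interval (-10.0000, 0).

(-10.0000,0); λ=-4 ⇒ h* = (10)/4 = 2.5000.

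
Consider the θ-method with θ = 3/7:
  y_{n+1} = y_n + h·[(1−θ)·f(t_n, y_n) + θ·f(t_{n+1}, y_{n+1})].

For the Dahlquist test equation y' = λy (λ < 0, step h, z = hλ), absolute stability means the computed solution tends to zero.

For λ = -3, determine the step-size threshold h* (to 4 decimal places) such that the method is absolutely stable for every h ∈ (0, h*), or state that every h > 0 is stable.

Set f=λy, z=hλ:
  y_{n+1} = y_n + z·[4/7·y_n + 3/7·y_{n+1}] ⇒ (1 − 3/7z)y_{n+1} = (1 + 4/7z)y_n
  R(z) = (1 + 4/7z)/(1 − 3/7z).

Need |R(x)|<1, x<0.
x=-1.53: |R|=0.0759
R=−1: 1+4/7x = −1+3/7x ⇒ -1/7x=2 ⇒ x=2/(-1/7)=-14.0000
Confirm numerically:
  x=-8.497: |R|=0.83063 <1
  x=-8.366: |R|=0.82448 <1
  x=-8.308: |R|=0.82170 <1
  x=-14.427: |R|=1.00849 >1
  x=-14.318: |R|=1.00637 >1
Stable set (-14.0000, 0).

(-14.0000,0); λ=-3 ⇒ h* = (14)/3 = 4.6667.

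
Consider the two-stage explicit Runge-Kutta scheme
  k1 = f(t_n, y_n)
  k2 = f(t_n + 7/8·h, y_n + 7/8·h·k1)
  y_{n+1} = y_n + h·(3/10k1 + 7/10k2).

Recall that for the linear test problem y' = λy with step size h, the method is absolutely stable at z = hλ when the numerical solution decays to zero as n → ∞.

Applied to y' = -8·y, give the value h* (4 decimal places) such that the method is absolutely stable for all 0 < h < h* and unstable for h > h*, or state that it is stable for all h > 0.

On y'=λy, z=hλ:
  k1=λy_n ⇒ h·k1=z·y_n;  k2=λ(1+7/8z)y_n ⇒ h·k2=z(1+7/8z)y_n
  y_{n+1}/y_n = 1 + 3/10z + 7/10z(1+7/8z) = 1 + z + 49/80z²
  ⇒ R(z) = 1 + z + 49/80z².

Find x<0 with |R(x)|<1.
x=-0.65: |R|=0.6088
R=1: x+49/80x²=0 ⇒ x=−80/49=-1.6327; min R=1−1/(4·49/80)=0.5918>−1
Confirm numerically:
  x=-1.150: |R|=0.66003 <1
  x=-1.114: |R|=0.64611 <1
  x=-0.971: |R|=0.60649 <1
  x=-2.194: |R|=1.75435 >1
  x=-2.148: |R|=1.67802 >1
  x=-1.750: |R|=1.12578 >1
Interval (-1.6327, 0).

(-1.6327,0); λ=-8 ⇒ h* = (80/49)/8 = 0.2041.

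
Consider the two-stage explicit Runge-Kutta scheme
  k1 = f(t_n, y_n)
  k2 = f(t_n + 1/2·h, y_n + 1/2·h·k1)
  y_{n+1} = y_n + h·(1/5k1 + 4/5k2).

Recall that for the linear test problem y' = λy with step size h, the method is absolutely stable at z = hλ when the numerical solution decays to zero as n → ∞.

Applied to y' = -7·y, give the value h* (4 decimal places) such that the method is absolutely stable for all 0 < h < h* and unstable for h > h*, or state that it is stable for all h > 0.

(-2.5000,0); λ=-7 ⇒ h* = (5/2)/7 = 0.3571.

On y'=λy, z=hλ:
  k1=λy_n ⇒ h·k1=z·y_n;  k2=λ(1+1/2z)y_n ⇒ h·k2=z(1+1/2z)y_n
  y_{n+1}/y_n = 1 + 1/5z + 4/5z(1+1/2z) = 1 + z + 2/5z²
  R(z) = 1 + z + 2/5z².

Need |R(x)|<1, x<0.
x=-0.94: |R|=0.4134
R=1: x+2/5x²=0 ⇒ x=−5/2=-2.5000; min R=1−1/(4·2/5)=0.3750>−1
Confirm numerically:
  x=-2.405: |R|=0.90861 <1
  x=-2.220: |R|=0.75136 <1
  x=-1.767: |R|=0.48192 <1
  x=-1.249: |R|=0.37500 <1
  x=-2.912: |R|=1.47990 >1
  x=-2.604: |R|=1.10833 >1
  x=-2.533: |R|=1.03344 >1
So |R|<1 on (-2.5000, 0).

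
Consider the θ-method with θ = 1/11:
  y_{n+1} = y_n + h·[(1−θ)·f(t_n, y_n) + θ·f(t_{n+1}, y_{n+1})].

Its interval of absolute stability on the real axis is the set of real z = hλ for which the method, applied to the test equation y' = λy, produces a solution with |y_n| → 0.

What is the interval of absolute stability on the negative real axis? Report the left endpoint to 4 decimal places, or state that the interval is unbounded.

z∈(-2.4444,0).

Set f=λy, z=hλ:
  y_{n+1} = y_n + z·[10/11·y_n + 1/11·y_{n+1}] ⇒ (1 − 1/11z)y_{n+1} = (1 + 10/11z)y_n
  ⇒ R(z) = (1 + 10/11z)/(1 − 1/11z).

Find x<0 with |R(x)|<1.
x=-1.37: |R|=0.2183
R=−1: 1+10/11x = −1+1/11x ⇒ -9/11x=2 ⇒ x=2/(-9/11)=-2.4444
Confirm numerically:
  x=-1.793: |R|=0.54170 <1
  x=-1.395: |R|=0.23800 <1
  x=-1.337: |R|=0.19211 <1
  x=-1.114: |R|=0.01156 <1
  x=-2.716: |R|=1.17819 >1
  x=-2.643: |R|=1.13098 >1
Interval (-2.4444, 0).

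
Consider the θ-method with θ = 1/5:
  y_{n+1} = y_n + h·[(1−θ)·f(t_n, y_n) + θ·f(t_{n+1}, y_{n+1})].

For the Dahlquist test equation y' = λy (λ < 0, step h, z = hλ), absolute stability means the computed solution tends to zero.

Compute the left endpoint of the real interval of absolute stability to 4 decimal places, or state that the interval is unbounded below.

Set f=λy, z=hλ:
  y_{n+1} = y_n + z·[4/5·y_n + 1/5·y_{n+1}] ⇒ (1 − 1/5z)y_{n+1} = (1 + 4/5z)y_n
  R(z) = (1 + 4/5z)/(1 − 1/5z).

Boundary: |R(x)|=1, x<0.
x=-0.75: |R|=0.3478
R=−1: 1+4/5x = −1+1/5x ⇒ -3/5x=2 ⇒ x=2/(-3/5)=-3.3333
Confirm numerically:
  x=-2.394: |R|=0.61888 <1
  x=-2.252: |R|=0.55268 <1
  x=-1.403: |R|=0.09558 <1
  x=-3.768: |R|=1.14872 >1
  x=-3.379: |R|=1.01635 >1
Stable set (-3.3333, 0).

left endpoint -3.3333.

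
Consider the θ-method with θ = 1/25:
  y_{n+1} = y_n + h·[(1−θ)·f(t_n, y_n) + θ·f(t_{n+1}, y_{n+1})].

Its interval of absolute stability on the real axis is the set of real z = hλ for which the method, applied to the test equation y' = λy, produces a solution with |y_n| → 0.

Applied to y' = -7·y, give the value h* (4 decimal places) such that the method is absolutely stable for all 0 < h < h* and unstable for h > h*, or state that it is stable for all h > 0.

(-2.1739,0); λ=-7 ⇒ h* = (50/23)/7 = 0.3106.

With y'=λy (z=hλ):
  y_{n+1} = y_n + z·[24/25·y_n + 1/25·y_{n+1}] ⇒ (1 − 1/25z)y_{n+1} = (1 + 24/25z)y_n
  ⇒ R(z) = (1 + 24/25z)/(1 − 1/25z).

Solve |R(x)|<1 on ℝ⁻.
x=-1.35: |R|=0.2808
R=−1: 1+24/25x = −1+1/25x ⇒ -23/25x=2 ⇒ x=2/(-23/25)=-2.1739
Confirm numerically:
  x=-1.837: |R|=0.71126 <1
  x=-1.034: |R|=0.00707 <1
  x=-1.008: |R|=0.03107 <1
  x=-2.386: |R|=1.17812 >1
  x=-2.278: |R|=1.08776 >1
Stable set (-2.1739, 0).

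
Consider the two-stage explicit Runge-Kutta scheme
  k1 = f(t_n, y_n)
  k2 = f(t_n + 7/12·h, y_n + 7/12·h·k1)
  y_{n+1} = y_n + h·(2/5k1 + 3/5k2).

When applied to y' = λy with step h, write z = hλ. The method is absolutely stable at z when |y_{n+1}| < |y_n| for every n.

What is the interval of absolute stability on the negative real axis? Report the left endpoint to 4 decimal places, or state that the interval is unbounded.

On y'=λy, z=hλ:
  k1=λy_n ⇒ h·k1=z·y_n;  k2=λ(1+7/12z)y_n ⇒ h·k2=z(1+7/12z)y_n
  y_{n+1}/y_n = 1 + 2/5z + 3/5z(1+7/12z) = 1 + z + 7/20z²
  so R(z) = 1 + z + 7/20z².

Need |R(x)|<1, x<0.
x=-0.81: |R|=0.4196
R=1: x+7/20x²=0 ⇒ x=−20/7=-2.8571; min R=1−1/(4·7/20)=0.2857>−1
Confirm numerically:
  x=-2.245: |R|=0.51901 <1
  x=-2.006: |R|=0.40241 <1
  x=-1.967: |R|=0.38718 <1
  x=-1.694: |R|=0.31037 <1
  x=-3.079: |R|=1.23908 >1
  x=-2.946: |R|=1.09162 >1
Stable set (-2.8571, 0).

(-2.8571, 0).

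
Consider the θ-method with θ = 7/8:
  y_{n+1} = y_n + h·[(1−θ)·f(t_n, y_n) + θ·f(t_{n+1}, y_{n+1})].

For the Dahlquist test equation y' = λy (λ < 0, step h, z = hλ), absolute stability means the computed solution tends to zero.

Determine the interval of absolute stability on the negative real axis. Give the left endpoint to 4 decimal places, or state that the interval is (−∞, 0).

unbounded; (−∞, 0).

Set f=λy, z=hλ:
  y_{n+1} = y_n + z·[1/8·y_n + 7/8·y_{n+1}] ⇒ (1 − 7/8z)y_{n+1} = (1 + 1/8z)y_n
  ⇒ R(z) = (1 + 1/8z)/(1 − 7/8z).

Solve |R(x)|<1 on ℝ⁻.
x=-1.41: |R|=0.3688
x=-2: |R|=0.2727
x=-10: |R|=0.0256
x=-100: |R|=0.1299
θ=7/8≥1/2 ⇒ |1+1/8x|<|1−7/8x| ∀x<0 ⇒ stable on all of ℝ⁻.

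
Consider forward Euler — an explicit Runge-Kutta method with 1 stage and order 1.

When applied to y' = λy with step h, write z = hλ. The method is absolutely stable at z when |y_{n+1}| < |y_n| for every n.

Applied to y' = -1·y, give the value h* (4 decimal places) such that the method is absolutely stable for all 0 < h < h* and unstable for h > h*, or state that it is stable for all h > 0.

Set f=λy, z=hλ:
  order 1, 1-stage ⇒ R(z)=1+z
  (e.g. R(-1.3)=-0.30000, |R|=0.30000)

Find x<0 with |R(x)|<1.
x=-1.3: |R|=0.3000
|R(-1.92)|=0.9200 |R(-1.17)|=0.1700 |R(-0.68)|=0.3200
Bisect:
  x_lo=-2.7017 |R|=1.7017  x_hi=-0.1981 |R|=0.8019
  mid=-1.44989 |R|=0.44989 →hi
  mid=-2.07580 |R|=1.07580 →lo
  mid=-1.76285 |R|=0.76285 →hi
  mid=-1.91932 |R|=0.91932 →hi
  mid=-1.99756 |R|=0.99756 →hi
  mid=-2.03668 |R|=1.03668 →lo
  mid=-2.01712 |R|=1.01712 →lo
  mid=-2.00734 |R|=1.00734 →lo
  mid=-2.00245 |R|=1.00245 →lo
  ...
  [-2.00001,-1.99986] ⇒ x*=-2.0000
Stable set (-2.0000, 0).

(-2.0000,0); λ=-1 ⇒ h* = 2.0000.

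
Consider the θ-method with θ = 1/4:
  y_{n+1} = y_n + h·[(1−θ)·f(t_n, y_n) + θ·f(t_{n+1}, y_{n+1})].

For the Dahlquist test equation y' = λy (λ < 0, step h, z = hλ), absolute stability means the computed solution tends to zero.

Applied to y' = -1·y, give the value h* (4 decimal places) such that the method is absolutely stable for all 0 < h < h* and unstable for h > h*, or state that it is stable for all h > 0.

(-4.0000,0); λ=-1 ⇒ h* = (4)/1 = 4.0000.

On y'=λy, z=hλ:
  y_{n+1} = y_n + z·[3/4·y_n + 1/4·y_{n+1}] ⇒ (1 − 1/4z)y_{n+1} = (1 + 3/4z)y_n
  Hence R(z) = (1 + 3/4z)/(1 − 1/4z).

Need |R(x)|<1, x<0.
x=-1.66: |R|=0.1731
R=−1: 1+3/4x = −1+1/4x ⇒ -1/2x=2 ⇒ x=2/(-1/2)=-4.0000
Confirm numerically:
  x=-3.620: |R|=0.90026 <1
  x=-3.541: |R|=0.87827 <1
  x=-2.161: |R|=0.40302 <1
  x=-4.339: |R|=1.08130 >1
  x=-4.252: |R|=1.06108 >1
  x=-4.132: |R|=1.03246 >1
Stable set (-4.0000, 0).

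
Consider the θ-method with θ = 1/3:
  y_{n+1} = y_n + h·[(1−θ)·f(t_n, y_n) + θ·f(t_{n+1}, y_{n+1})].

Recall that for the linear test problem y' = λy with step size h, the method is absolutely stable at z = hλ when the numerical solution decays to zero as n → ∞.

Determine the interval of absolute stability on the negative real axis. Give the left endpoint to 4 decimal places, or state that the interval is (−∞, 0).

With y'=λy (z=hλ):
  y_{n+1} = y_n + z·[2/3·y_n + 1/3·y_{n+1}] ⇒ (1 − 1/3z)y_{n+1} = (1 + 2/3z)y_n
  Hence R(z) = (1 + 2/3z)/(1 − 1/3z).

Need |R(x)|<1, x<0.
x=-1.73: |R|=0.0973
R=−1: 1+2/3x = −1+1/3x ⇒ -1/3x=2 ⇒ x=2/(-1/3)=-6.0000
Confirm numerically:
  x=-4.082: |R|=0.72917 <1
  x=-3.983: |R|=0.71116 <1
  x=-2.574: |R|=0.38536 <1
  x=-6.486: |R|=1.05123 >1
  x=-6.283: |R|=1.03049 >1
Interval (-6.0000, 0).

z∈(-6.0000,0).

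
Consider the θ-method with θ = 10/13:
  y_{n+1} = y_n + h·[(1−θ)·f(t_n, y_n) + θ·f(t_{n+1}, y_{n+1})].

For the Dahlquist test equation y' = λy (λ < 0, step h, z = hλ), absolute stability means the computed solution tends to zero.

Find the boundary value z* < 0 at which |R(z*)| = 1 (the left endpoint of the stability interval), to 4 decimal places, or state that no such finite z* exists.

interval (−∞, 0).

Test eqn y'=λy, z=hλ:
  y_{n+1} = y_n + z·[3/13·y_n + 10/13·y_{n+1}] ⇒ (1 − 10/13z)y_{n+1} = (1 + 3/13z)y_n
  ⇒ R(z) = (1 + 3/13z)/(1 − 10/13z).

Find x<0 with |R(x)|<1.
x=-1.68: |R|=0.2671
x=-2: |R|=0.2121
x=-10: |R|=0.1504
x=-100: |R|=0.2833
θ=10/13≥1/2 ⇒ |1+3/13x|<|1−10/13x| ∀x<0 ⇒ unbounded interval.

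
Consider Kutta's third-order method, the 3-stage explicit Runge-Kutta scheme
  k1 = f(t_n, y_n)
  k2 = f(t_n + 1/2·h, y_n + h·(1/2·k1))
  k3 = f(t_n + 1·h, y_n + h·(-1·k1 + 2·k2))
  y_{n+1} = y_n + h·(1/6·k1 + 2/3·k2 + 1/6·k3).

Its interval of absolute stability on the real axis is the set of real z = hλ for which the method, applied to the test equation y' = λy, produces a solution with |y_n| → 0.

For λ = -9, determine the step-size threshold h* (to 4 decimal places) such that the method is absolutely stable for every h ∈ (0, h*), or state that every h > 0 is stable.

(-2.5127,0); λ=-9 ⇒ h* = 0.2792.

Set f=λy, z=hλ:
  order 3, 3-stage ⇒ R(z)=1+z+z^2/2+z^3/6
  (e.g. R(-1.77)=-0.12776, |R|=0.12776)

Find x<0 with |R(x)|<1.
x=-1.77: |R|=0.1278
|R(-1.85)|=0.1940 |R(-1.7)|=0.0738 |R(-0.68)|=0.4988
Bisect:
  x_lo=-2.9889 |R|=1.9724  x_hi=-0.2807 |R|=0.7550
  mid=-1.63477 |R|=0.02668 →hi
  mid=-2.31183 |R|=0.69884 →hi
  mid=-2.65036 |R|=1.24103 →lo
  mid=-2.48110 |R|=0.94872 →hi
  mid=-2.56573 |R|=1.08927 →lo
  mid=-2.52342 |R|=1.01763 →lo
  mid=-2.50226 |R|=0.98284 →hi
  ...
  [-2.51284,-2.51267] ⇒ x*=-2.5127
Stable set (-2.5127, 0).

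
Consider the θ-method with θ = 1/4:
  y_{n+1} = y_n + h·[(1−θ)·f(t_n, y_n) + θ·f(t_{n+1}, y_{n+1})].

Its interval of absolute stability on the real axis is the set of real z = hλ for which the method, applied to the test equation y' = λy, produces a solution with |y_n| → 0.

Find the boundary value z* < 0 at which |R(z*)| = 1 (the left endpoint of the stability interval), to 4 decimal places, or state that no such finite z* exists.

On y'=λy, z=hλ:
  y_{n+1} = y_n + z·[3/4·y_n + 1/4·y_{n+1}] ⇒ (1 − 1/4z)y_{n+1} = (1 + 3/4z)y_n
  ⇒ R(z) = (1 + 3/4z)/(1 − 1/4z).

Solve |R(x)|<1 on ℝ⁻.
x=-1.73: |R|=0.2077
R=−1: 1+3/4x = −1+1/4x ⇒ -1/2x=2 ⇒ x=2/(-1/2)=-4.0000
Confirm numerically:
  x=-3.802: |R|=0.94924 <1
  x=-2.862: |R|=0.66832 <1
  x=-2.713: |R|=0.61656 <1
  x=-2.398: |R|=0.49922 <1
  x=-4.453: |R|=1.10718 >1
  x=-4.449: |R|=1.10628 >1
  x=-4.212: |R|=1.05163 >1
So |R|<1 on (-4.0000, 0).

left endpoint -4.0000.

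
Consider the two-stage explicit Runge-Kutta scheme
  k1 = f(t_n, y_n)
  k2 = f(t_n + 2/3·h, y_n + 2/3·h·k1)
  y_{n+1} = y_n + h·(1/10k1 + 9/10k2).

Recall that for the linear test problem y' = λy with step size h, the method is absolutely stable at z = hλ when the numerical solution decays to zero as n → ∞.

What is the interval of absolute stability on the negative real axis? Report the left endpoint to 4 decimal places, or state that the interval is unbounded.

On y'=λy, z=hλ:
  k1=λy_n ⇒ h·k1=z·y_n;  k2=λ(1+2/3z)y_n ⇒ h·k2=z(1+2/3z)y_n
  y_{n+1}/y_n = 1 + 1/10z + 9/10z(1+2/3z) = 1 + z + 3/5z²
  Hence R(z) = 1 + z + 3/5z².

Need |R(x)|<1, x<0.
x=-1.23: |R|=0.6777
R=1: x+3/5x²=0 ⇒ x=−5/3=-1.6667; min R=1−1/(4·3/5)=0.5833>−1
Confirm numerically:
  x=-1.160: |R|=0.64736 <1
  x=-1.096: |R|=0.62473 <1
  x=-0.886: |R|=0.58500 <1
  x=-0.816: |R|=0.58351 <1
  x=-2.197: |R|=1.69909 >1
  x=-2.119: |R|=1.57510 >1
  x=-1.859: |R|=1.21453 >1
So |R|<1 on (-1.6667, 0).

(-1.6667, 0).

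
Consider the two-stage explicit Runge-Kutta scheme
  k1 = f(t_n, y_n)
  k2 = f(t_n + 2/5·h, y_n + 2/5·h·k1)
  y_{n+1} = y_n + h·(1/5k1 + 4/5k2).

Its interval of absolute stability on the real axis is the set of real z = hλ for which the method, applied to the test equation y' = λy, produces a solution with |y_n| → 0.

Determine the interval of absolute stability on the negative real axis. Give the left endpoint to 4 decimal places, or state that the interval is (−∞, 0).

Set f=λy, z=hλ:
  k1=λy_n ⇒ h·k1=z·y_n;  k2=λ(1+2/5z)y_n ⇒ h·k2=z(1+2/5z)y_n
  y_{n+1}/y_n = 1 + 1/5z + 4/5z(1+2/5z) = 1 + z + 8/25z²
  ⇒ R(z) = 1 + z + 8/25z².

Find x<0 with |R(x)|<1.
x=-0.45: |R|=0.6148
R=1: x+8/25x²=0 ⇒ x=−25/8=-3.1250; min R=1−1/(4·8/25)=0.2188>−1
Confirm numerically:
  x=-2.281: |R|=0.38395 <1
  x=-1.993: |R|=0.27806 <1
  x=-1.944: |R|=0.26532 <1
  x=-3.344: |R|=1.23435 >1
  x=-3.301: |R|=1.18591 >1
  x=-3.179: |R|=1.05493 >1
Stable set (-3.1250, 0).

z∈(-3.1250,0).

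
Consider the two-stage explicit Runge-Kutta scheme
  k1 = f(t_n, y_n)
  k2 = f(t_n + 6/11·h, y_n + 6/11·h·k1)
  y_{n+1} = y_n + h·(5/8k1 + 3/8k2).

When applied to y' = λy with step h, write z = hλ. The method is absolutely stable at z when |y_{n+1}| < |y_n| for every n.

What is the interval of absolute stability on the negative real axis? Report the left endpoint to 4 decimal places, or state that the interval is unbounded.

z∈(-4.8889,0).

On y'=λy, z=hλ:
  k1=λy_n ⇒ h·k1=z·y_n;  k2=λ(1+6/11z)y_n ⇒ h·k2=z(1+6/11z)y_n
  y_{n+1}/y_n = 1 + 5/8z + 3/8z(1+6/11z) = 1 + z + 9/44z²
  so R(z) = 1 + z + 9/44z².

Boundary: |R(x)|=1, x<0.
x=-1.79: |R|=0.1346
R=1: x+9/44x²=0 ⇒ x=−44/9=-4.8889; min R=1−1/(4·9/44)=-0.2222>−1
Confirm numerically:
  x=-4.328: |R|=0.50346 <1
  x=-4.287: |R|=0.47221 <1
  x=-2.342: |R|=0.22008 <1
  x=-5.165: |R|=1.29171 >1
  x=-5.115: |R|=1.23657 >1
  x=-4.977: |R|=1.08970 >1
Stable set (-4.8889, 0).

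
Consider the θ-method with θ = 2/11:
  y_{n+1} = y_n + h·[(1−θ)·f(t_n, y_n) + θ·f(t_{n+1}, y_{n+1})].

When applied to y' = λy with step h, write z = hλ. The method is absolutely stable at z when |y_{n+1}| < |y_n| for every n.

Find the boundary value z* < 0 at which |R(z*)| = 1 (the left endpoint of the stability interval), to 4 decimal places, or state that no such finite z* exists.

Test eqn y'=λy, z=hλ:
  y_{n+1} = y_n + z·[9/11·y_n + 2/11·y_{n+1}] ⇒ (1 − 2/11z)y_{n+1} = (1 + 9/11z)y_n
  ⇒ R(z) = (1 + 9/11z)/(1 − 2/11z).

Find x<0 with |R(x)|<1.
x=-0.72: |R|=0.3633
R=−1: 1+9/11x = −1+2/11x ⇒ -7/11x=2 ⇒ x=2/(-7/11)=-3.1429
Confirm numerically:
  x=-2.290: |R|=0.61682 <1
  x=-2.174: |R|=0.55812 <1
  x=-1.979: |R|=0.45534 <1
  x=-1.698: |R|=0.29744 <1
  x=-3.710: |R|=1.21553 >1
  x=-3.682: |R|=1.20551 >1
  x=-3.522: |R|=1.14708 >1
So |R|<1 on (-3.1429, 0).

left endpoint -3.1429.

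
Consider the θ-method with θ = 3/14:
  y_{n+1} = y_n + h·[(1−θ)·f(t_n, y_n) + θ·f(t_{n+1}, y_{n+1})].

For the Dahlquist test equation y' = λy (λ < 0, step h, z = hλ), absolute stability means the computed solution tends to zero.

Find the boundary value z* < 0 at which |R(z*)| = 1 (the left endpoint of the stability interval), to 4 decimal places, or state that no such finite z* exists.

left endpoint -3.5000.

On y'=λy, z=hλ:
  y_{n+1} = y_n + z·[11/14·y_n + 3/14·y_{n+1}] ⇒ (1 − 3/14z)y_{n+1} = (1 + 11/14z)y_n
  ⇒ R(z) = (1 + 11/14z)/(1 − 3/14z).

Find x<0 with |R(x)|<1.
x=-1.49: |R|=0.1294
R=−1: 1+11/14x = −1+3/14x ⇒ -4/7x=2 ⇒ x=2/(-4/7)=-3.5000
Confirm numerically:
  x=-2.598: |R|=0.66890 <1
  x=-2.553: |R|=0.65021 <1
  x=-1.721: |R|=0.25732 <1
  x=-4.089: |R|=1.17939 >1
  x=-3.873: |R|=1.11648 >1
  x=-3.755: |R|=1.08074 >1
Stable set (-3.5000, 0).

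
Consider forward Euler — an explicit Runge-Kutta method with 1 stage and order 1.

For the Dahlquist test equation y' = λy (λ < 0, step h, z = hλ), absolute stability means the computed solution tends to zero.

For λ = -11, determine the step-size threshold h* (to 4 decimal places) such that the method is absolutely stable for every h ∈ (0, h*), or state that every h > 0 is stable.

(-2.0000,0); λ=-11 ⇒ h* = 0.1818.

Set f=λy, z=hλ:
  order 1, 1-stage ⇒ R(z)=1+z
  (e.g. R(-0.87)=0.13000, |R|=0.13000)

Solve |R(x)|<1 on ℝ⁻.
x=-0.87: |R|=0.1300
|R(-1.73)|=0.7300 |R(-1.4)|=0.4000 |R(-1.23)|=0.2300
Bisect:
  x_lo=-2.5338 |R|=1.5338  x_hi=-0.3894 |R|=0.6106
  mid=-1.46162 |R|=0.46162 →hi
  mid=-1.99773 |R|=0.99773 →hi
  mid=-2.26579 |R|=1.26579 →lo
  mid=-2.13176 |R|=1.13176 →lo
  mid=-2.06474 |R|=1.06474 →lo
  mid=-2.03124 |R|=1.03124 →lo
  mid=-2.01448 |R|=1.01448 →lo
  mid=-2.00611 |R|=1.00611 →lo
  ...
  [-2.00009,-1.99995] ⇒ x*=-2.0000
Stable set (-2.0000, 0).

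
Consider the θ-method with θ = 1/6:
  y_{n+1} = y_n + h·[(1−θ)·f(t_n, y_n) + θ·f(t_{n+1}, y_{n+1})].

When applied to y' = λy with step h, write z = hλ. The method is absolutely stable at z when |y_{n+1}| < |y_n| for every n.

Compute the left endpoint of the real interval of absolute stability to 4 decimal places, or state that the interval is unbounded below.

Test eqn y'=λy, z=hλ:
  y_{n+1} = y_n + z·[5/6·y_n + 1/6·y_{n+1}] ⇒ (1 − 1/6z)y_{n+1} = (1 + 5/6z)y_n
  ⇒ R(z) = (1 + 5/6z)/(1 − 1/6z).

Solve |R(x)|<1 on ℝ⁻.
x=-0.71: |R|=0.3651
R=−1: 1+5/6x = −1+1/6x ⇒ -2/3x=2 ⇒ x=2/(-2/3)=-3.0000
Confirm numerically:
  x=-2.980: |R|=0.99109 <1
  x=-2.909: |R|=0.95914 <1
  x=-1.435: |R|=0.15804 <1
  x=-3.179: |R|=1.07800 >1
  x=-3.082: |R|=1.03612 >1
So |R|<1 on (-3.0000, 0).

z* = -3.0000.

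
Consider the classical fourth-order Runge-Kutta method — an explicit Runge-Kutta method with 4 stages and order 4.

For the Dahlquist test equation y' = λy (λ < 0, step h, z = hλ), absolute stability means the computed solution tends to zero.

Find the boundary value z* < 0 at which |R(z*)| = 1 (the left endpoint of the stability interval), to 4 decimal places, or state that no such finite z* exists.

With y'=λy (z=hλ):
  order 4, 4-stage ⇒ R(z)=1+z+z^2/2+z^3/6+z^4/24
  (e.g. R(-0.44)=0.64416, |R|=0.64416)

Boundary: |R(x)|=1, x<0.
x=-0.44: |R|=0.6442
|R(-2.96)|=1.2970 |R(-1.45)|=0.2773 |R(-1.23)|=0.3117
Bisect:
  x_lo=-3.5669 |R|=2.9756  x_hi=-0.1080 |R|=0.8976
  mid=-1.83747 |R|=0.29168 →hi
  mid=-2.70219 |R|=0.88177 →hi
  mid=-3.13455 |R|=1.66756 →lo
  mid=-2.91837 |R|=1.21989 →lo
  mid=-2.81028 |R|=1.03833 →lo
  mid=-2.75624 |R|=0.95707 →hi
  mid=-2.78326 |R|=0.99694 →hi
  mid=-2.79677 |R|=1.01744 →lo
  mid=-2.79002 |R|=1.00714 →lo
  ...
  [-2.78537,-2.78516] ⇒ x*=-2.7853
Interval (-2.7853, 0).

left endpoint -2.7853.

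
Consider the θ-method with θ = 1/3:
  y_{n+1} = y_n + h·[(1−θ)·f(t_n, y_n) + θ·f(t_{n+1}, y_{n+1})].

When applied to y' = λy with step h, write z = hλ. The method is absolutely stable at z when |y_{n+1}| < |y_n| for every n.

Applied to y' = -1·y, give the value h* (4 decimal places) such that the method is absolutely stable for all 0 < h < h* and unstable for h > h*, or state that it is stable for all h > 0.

Set f=λy, z=hλ:
  y_{n+1} = y_n + z·[2/3·y_n + 1/3·y_{n+1}] ⇒ (1 − 1/3z)y_{n+1} = (1 + 2/3z)y_n
  Hence R(z) = (1 + 2/3z)/(1 − 1/3z).

Need |R(x)|<1, x<0.
x=-0.31: |R|=0.7190
R=−1: 1+2/3x = −1+1/3x ⇒ -1/3x=2 ⇒ x=2/(-1/3)=-6.0000
Confirm numerically:
  x=-5.186: |R|=0.90056 <1
  x=-4.603: |R|=0.81626 <1
  x=-3.361: |R|=0.58513 <1
  x=-6.541: |R|=1.05670 >1
  x=-6.453: |R|=1.04792 >1
  x=-6.423: |R|=1.04489 >1
Stable set (-6.0000, 0).

(-6.0000,0); λ=-1 ⇒ h* = (6)/1 = 6.0000.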